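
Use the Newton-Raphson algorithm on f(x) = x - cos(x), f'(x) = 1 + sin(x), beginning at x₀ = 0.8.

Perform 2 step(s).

f(x) = x - cos(x)
f'(x) = 1 + sin(x)
x₀ = 0.8

Newton-Raphson formula: x_{n+1} = x_n - f(x_n)/f'(x_n)

Iteration 1:
  f(0.800000) = 0.103293
  f'(0.800000) = 1.717356
  x_1 = 0.800000 - 0.103293/1.717356 = 0.739853
Iteration 2:
  f(0.739853) = 0.001286
  f'(0.739853) = 1.674180
  x_2 = 0.739853 - 0.001286/1.674180 = 0.739085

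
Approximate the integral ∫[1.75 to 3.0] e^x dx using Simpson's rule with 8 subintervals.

f(x) = e^x
a = 1.75, b = 3.0, n = 8
h = (b - a)/n = 0.156250

Simpson's rule: (h/3)[f(x₀) + 4f(x₁) + 2f(x₂) + ... + f(xₙ)]

x_0 = 1.7500, f(x_0) = 5.754603, coefficient = 1
x_1 = 1.9062, f(x_1) = 6.727812, coefficient = 4
x_2 = 2.0625, f(x_2) = 7.865609, coefficient = 2
x_3 = 2.2188, f(x_3) = 9.195829, coefficient = 4
x_4 = 2.3750, f(x_4) = 10.751013, coefficient = 2
x_5 = 2.5312, f(x_5) = 12.569208, coefficient = 4
x_6 = 2.6875, f(x_6) = 14.694893, coefficient = 2
x_7 = 2.8438, f(x_7) = 17.180070, coefficient = 4
x_8 = 3.0000, f(x_8) = 20.085537, coefficient = 1

I ≈ (0.156250/3) × 275.154846 = 14.330982
Exact value: 14.330934
Error: 0.000047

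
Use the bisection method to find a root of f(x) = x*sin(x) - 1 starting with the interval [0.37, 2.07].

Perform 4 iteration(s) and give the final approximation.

f(x) = x*sin(x) - 1
Initial interval: [0.37, 2.07]

Iteration 1:
  c_1 = (0.370000 + 2.070000)/2 = 1.220000
  f(c_1) = f(1.220000) = 0.145701
  f(a) × f(c) < 0, new interval: [0.370000, 1.220000]
Iteration 2:
  c_2 = (0.370000 + 1.220000)/2 = 0.795000
  f(c_2) = f(0.795000) = -0.432478
  f(a) × f(c) ≥ 0, new interval: [0.795000, 1.220000]
Iteration 3:
  c_3 = (0.795000 + 1.220000)/2 = 1.007500
  f(c_3) = f(1.007500) = -0.148159
  f(a) × f(c) ≥ 0, new interval: [1.007500, 1.220000]
Iteration 4:
  c_4 = (1.007500 + 1.220000)/2 = 1.113750
  f(c_4) = f(1.113750) = -0.000565
  f(a) × f(c) ≥ 0, new interval: [1.113750, 1.220000]

After 4 iteration(s), the approximation is c_4 = 1.113750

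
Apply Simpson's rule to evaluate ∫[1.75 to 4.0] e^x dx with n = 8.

f(x) = e^x
a = 1.75, b = 4.0, n = 8
h = (b - a)/n = 0.281250

Simpson's rule: (h/3)[f(x₀) + 4f(x₁) + 2f(x₂) + ... + f(xₙ)]

x_0 = 1.7500, f(x_0) = 5.754603, coefficient = 1
x_1 = 2.0312, f(x_1) = 7.623610, coefficient = 4
x_2 = 2.3125, f(x_2) = 10.099642, coefficient = 2
x_3 = 2.5938, f(x_3) = 13.379852, coefficient = 4
x_4 = 2.8750, f(x_4) = 17.725424, coefficient = 2
x_5 = 3.1562, f(x_5) = 23.482372, coefficient = 4
x_6 = 3.4375, f(x_6) = 31.109088, coefficient = 2
x_7 = 3.7188, f(x_7) = 41.212846, coefficient = 4
x_8 = 4.0000, f(x_8) = 54.598150, coefficient = 1

I ≈ (0.281250/3) × 521.015780 = 48.845229
Exact value: 48.843547
Error: 0.001682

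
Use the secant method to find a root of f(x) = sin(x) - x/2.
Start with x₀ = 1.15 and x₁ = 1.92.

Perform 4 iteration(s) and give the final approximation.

f(x) = sin(x) - x/2
x₀ = 1.15, x₁ = 1.92

Secant formula: x_{n+1} = x_n - f(x_n)(x_n - x_{n-1})/(f(x_n) - f(x_{n-1}))

Iteration 1:
  f(1.150000) = 0.337764
  f(1.920000) = -0.020355
  x_2 = 1.920000 - (-0.020355)×(1.920000 - 1.150000)/(-0.020355 - 0.337764)
       = 1.876235
Iteration 2:
  f(1.920000) = -0.020355
  f(1.876235) = 0.015597
  x_3 = 1.876235 - 0.015597×(1.876235 - 1.920000)/(0.015597 - (-0.020355))
       = 1.895222
Iteration 3:
  f(1.876235) = 0.015597
  f(1.895222) = 0.000223
  x_4 = 1.895222 - 0.000223×(1.895222 - 1.876235)/(0.000223 - 0.015597)
       = 1.895497
Iteration 4:
  f(1.895222) = 0.000223
  f(1.895497) = -0.000003
  x_5 = 1.895497 - (-0.000003)×(1.895497 - 1.895222)/(-0.000003 - 0.000223)
       = 1.895494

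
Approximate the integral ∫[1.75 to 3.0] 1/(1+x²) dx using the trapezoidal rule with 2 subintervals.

f(x) = 1/(1+x²)
a = 1.75, b = 3.0, n = 2
h = (b - a)/n = 0.625000

Trapezoidal rule: (h/2)[f(x₀) + 2f(x₁) + 2f(x₂) + ... + f(xₙ)]

x_0 = 1.7500, f(x_0) = 0.246154, coefficient = 1
x_1 = 2.3750, f(x_1) = 0.150588, coefficient = 2
x_2 = 3.0000, f(x_2) = 0.100000, coefficient = 1

I ≈ (0.625000/2) × 0.647330 = 0.202291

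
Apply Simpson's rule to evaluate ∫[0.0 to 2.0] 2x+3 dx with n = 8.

f(x) = 2x+3
a = 0.0, b = 2.0, n = 8
h = (b - a)/n = 0.250000

Simpson's rule: (h/3)[f(x₀) + 4f(x₁) + 2f(x₂) + ... + f(xₙ)]

x_0 = 0.0000, f(x_0) = 3.000000, coefficient = 1
x_1 = 0.2500, f(x_1) = 3.500000, coefficient = 4
x_2 = 0.5000, f(x_2) = 4.000000, coefficient = 2
x_3 = 0.7500, f(x_3) = 4.500000, coefficient = 4
x_4 = 1.0000, f(x_4) = 5.000000, coefficient = 2
x_5 = 1.2500, f(x_5) = 5.500000, coefficient = 4
x_6 = 1.5000, f(x_6) = 6.000000, coefficient = 2
x_7 = 1.7500, f(x_7) = 6.500000, coefficient = 4
x_8 = 2.0000, f(x_8) = 7.000000, coefficient = 1

I ≈ (0.250000/3) × 120.000000 = 10.000000
Exact value: 10.000000
Error: 0.000000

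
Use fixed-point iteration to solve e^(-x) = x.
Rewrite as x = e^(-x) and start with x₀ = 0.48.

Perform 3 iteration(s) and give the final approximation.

Equation: e^(-x) = x
Fixed-point form: x = e^(-x)
x₀ = 0.48

x_1 = g(0.480000) = 0.618783
x_2 = g(0.618783) = 0.538599
x_3 = g(0.538599) = 0.583565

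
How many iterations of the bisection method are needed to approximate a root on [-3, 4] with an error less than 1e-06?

We need (b-a)/2^n ≤ 1e-06
(4 - (-3))/2^n ≤ 1e-06
7/2^n ≤ 1e-06
2^n ≥ 7000000
n ≥ log₂(7000000) = 22.74
n ≥ 23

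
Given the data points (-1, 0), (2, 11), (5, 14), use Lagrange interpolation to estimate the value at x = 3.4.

Lagrange interpolation formula:
P(x) = Σ yᵢ × Lᵢ(x)
where Lᵢ(x) = Π_{j≠i} (x - xⱼ)/(xᵢ - xⱼ)

L_0(3.4) = (3.4 - 2)/(-1 - 2) × (3.4 - 5)/(-1 - 5) = -0.124444
L_1(3.4) = (3.4 - (-1))/(2 - (-1)) × (3.4 - 5)/(2 - 5) = 0.782222
L_2(3.4) = (3.4 - (-1))/(5 - (-1)) × (3.4 - 2)/(5 - 2) = 0.342222

P(3.4) = 0×L_0(3.4) + 11×L_1(3.4) + 14×L_2(3.4)
P(3.4) = 13.395556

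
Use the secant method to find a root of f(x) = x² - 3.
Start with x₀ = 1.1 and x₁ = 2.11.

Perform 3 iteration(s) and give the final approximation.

f(x) = x² - 3
x₀ = 1.1, x₁ = 2.11

Secant formula: x_{n+1} = x_n - f(x_n)(x_n - x_{n-1})/(f(x_n) - f(x_{n-1}))

Iteration 1:
  f(1.100000) = -1.790000
  f(2.110000) = 1.452100
  x_2 = 2.110000 - 1.452100×(2.110000 - 1.100000)/(1.452100 - (-1.790000))
       = 1.657632
Iteration 2:
  f(2.110000) = 1.452100
  f(1.657632) = -0.252255
  x_3 = 1.657632 - (-0.252255)×(1.657632 - 2.110000)/(-0.252255 - 1.452100)
       = 1.724586
Iteration 3:
  f(1.657632) = -0.252255
  f(1.724586) = -0.025805
  x_4 = 1.724586 - (-0.025805)×(1.724586 - 1.657632)/(-0.025805 - (-0.252255))
       = 1.732215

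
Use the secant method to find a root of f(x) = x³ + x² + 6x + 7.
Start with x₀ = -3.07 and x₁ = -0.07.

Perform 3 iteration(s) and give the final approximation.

f(x) = x³ + x² + 6x + 7
x₀ = -3.07, x₁ = -0.07

Secant formula: x_{n+1} = x_n - f(x_n)(x_n - x_{n-1})/(f(x_n) - f(x_{n-1}))

Iteration 1:
  f(-3.070000) = -30.929543
  f(-0.070000) = 6.584557
  x_2 = -0.070000 - 6.584557×(-0.070000 - (-3.070000))/(6.584557 - (-30.929543))
       = -0.596567
Iteration 2:
  f(-0.070000) = 6.584557
  f(-0.596567) = 3.564179
  x_3 = -0.596567 - 3.564179×(-0.596567 - (-0.070000))/(3.564179 - 6.584557)
       = -1.217938
Iteration 3:
  f(-0.596567) = 3.564179
  f(-1.217938) = -0.630914
  x_4 = -1.217938 - (-0.630914)×(-1.217938 - (-0.596567))/(-0.630914 - 3.564179)
       = -1.124488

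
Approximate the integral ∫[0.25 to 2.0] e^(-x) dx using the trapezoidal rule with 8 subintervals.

f(x) = e^(-x)
a = 0.25, b = 2.0, n = 8
h = (b - a)/n = 0.218750

Trapezoidal rule: (h/2)[f(x₀) + 2f(x₁) + 2f(x₂) + ... + f(xₙ)]

x_0 = 0.2500, f(x_0) = 0.778801, coefficient = 1
x_1 = 0.4688, f(x_1) = 0.625784, coefficient = 2
x_2 = 0.6875, f(x_2) = 0.502832, coefficient = 2
x_3 = 0.9062, f(x_3) = 0.404037, coefficient = 2
x_4 = 1.1250, f(x_4) = 0.324652, coefficient = 2
x_5 = 1.3438, f(x_5) = 0.260866, coefficient = 2
x_6 = 1.5625, f(x_6) = 0.209611, coefficient = 2
x_7 = 1.7812, f(x_7) = 0.168427, coefficient = 2
x_8 = 2.0000, f(x_8) = 0.135335, coefficient = 1

I ≈ (0.218750/2) × 5.906554 = 0.646029
Exact value: 0.643465
Error: 0.002564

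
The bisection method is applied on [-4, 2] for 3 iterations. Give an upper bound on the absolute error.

Bisection error bound: |error| ≤ (b-a)/2^n
|error| ≤ (2 - (-4))/2^3 = 6/2^3
|error| ≤ 0.7500000000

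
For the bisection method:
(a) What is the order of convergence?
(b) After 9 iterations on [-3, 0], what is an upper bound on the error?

(a) Bisection has linear (order 1) convergence; the error is halved each step.

(b) Error bound = (b-a)/2^n = (0 - (-3))/2^{9}
    = 3/2^{9}

(a) 1 (linear); (b) error ≤ 5.86e-03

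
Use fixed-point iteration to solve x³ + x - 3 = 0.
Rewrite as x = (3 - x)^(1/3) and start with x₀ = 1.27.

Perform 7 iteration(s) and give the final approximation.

Equation: x³ + x - 3 = 0
Fixed-point form: x = (3 - x)^(1/3)
x₀ = 1.27

x_1 = g(1.270000) = 1.200463
x_2 = g(1.200463) = 1.216336
x_3 = g(1.216336) = 1.212749
x_4 = g(1.212749) = 1.213562
x_5 = g(1.213562) = 1.213378
x_6 = g(1.213378) = 1.213419
x_7 = g(1.213419) = 1.213410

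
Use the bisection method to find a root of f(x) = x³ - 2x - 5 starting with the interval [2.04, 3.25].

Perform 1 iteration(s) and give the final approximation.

f(x) = x³ - 2x - 5
Initial interval: [2.04, 3.25]

Iteration 1:
  c_1 = (2.040000 + 3.250000)/2 = 2.645000
  f(c_1) = f(2.645000) = 8.214486
  f(a) × f(c) < 0, new interval: [2.040000, 2.645000]

After 1 iteration(s), the approximation is c_1 = 2.645000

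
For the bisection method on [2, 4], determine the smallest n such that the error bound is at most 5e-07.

We need (b-a)/2^n ≤ 5e-07
(4 - 2)/2^n ≤ 5e-07
2/2^n ≤ 5e-07
2^n ≥ 4000000
n ≥ log₂(4000000) = 21.93
n ≥ 22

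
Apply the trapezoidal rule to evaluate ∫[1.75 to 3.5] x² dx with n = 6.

f(x) = x²
a = 1.75, b = 3.5, n = 6
h = (b - a)/n = 0.291667

Trapezoidal rule: (h/2)[f(x₀) + 2f(x₁) + 2f(x₂) + ... + f(xₙ)]

x_0 = 1.7500, f(x_0) = 3.062500, coefficient = 1
x_1 = 2.0417, f(x_1) = 4.168403, coefficient = 2
x_2 = 2.3333, f(x_2) = 5.444444, coefficient = 2
x_3 = 2.6250, f(x_3) = 6.890625, coefficient = 2
x_4 = 2.9167, f(x_4) = 8.506944, coefficient = 2
x_5 = 3.2083, f(x_5) = 10.293403, coefficient = 2
x_6 = 3.5000, f(x_6) = 12.250000, coefficient = 1

I ≈ (0.291667/2) × 85.920139 = 12.530020
Exact value: 12.505208
Error: 0.024812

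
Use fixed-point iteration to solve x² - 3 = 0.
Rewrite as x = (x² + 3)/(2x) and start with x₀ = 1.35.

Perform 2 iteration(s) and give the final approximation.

Equation: x² - 3 = 0
Fixed-point form: x = (x² + 3)/(2x)
x₀ = 1.35

x_1 = g(1.350000) = 1.786111
x_2 = g(1.786111) = 1.732869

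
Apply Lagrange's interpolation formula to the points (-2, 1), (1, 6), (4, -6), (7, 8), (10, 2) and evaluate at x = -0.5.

Lagrange interpolation formula:
P(x) = Σ yᵢ × Lᵢ(x)
where Lᵢ(x) = Π_{j≠i} (x - xⱼ)/(xᵢ - xⱼ)

L_0(-0.5) = (-0.5 - 1)/(-2 - 1) × (-0.5 - 4)/(-2 - 4) × (-0.5 - 7)/(-2 - 7) × (-0.5 - 10)/(-2 - 10) = 0.273438
L_1(-0.5) = (-0.5 - (-2))/(1 - (-2)) × (-0.5 - 4)/(1 - 4) × (-0.5 - 7)/(1 - 7) × (-0.5 - 10)/(1 - 10) = 1.093750
L_2(-0.5) = (-0.5 - (-2))/(4 - (-2)) × (-0.5 - 1)/(4 - 1) × (-0.5 - 7)/(4 - 7) × (-0.5 - 10)/(4 - 10) = -0.546875
L_3(-0.5) = (-0.5 - (-2))/(7 - (-2)) × (-0.5 - 1)/(7 - 1) × (-0.5 - 4)/(7 - 4) × (-0.5 - 10)/(7 - 10) = 0.218750
L_4(-0.5) = (-0.5 - (-2))/(10 - (-2)) × (-0.5 - 1)/(10 - 1) × (-0.5 - 4)/(10 - 4) × (-0.5 - 7)/(10 - 7) = -0.039062

P(-0.5) = 1×L_0(-0.5) + 6×L_1(-0.5) + (-6)×L_2(-0.5) + 8×L_3(-0.5) + 2×L_4(-0.5)
P(-0.5) = 11.789062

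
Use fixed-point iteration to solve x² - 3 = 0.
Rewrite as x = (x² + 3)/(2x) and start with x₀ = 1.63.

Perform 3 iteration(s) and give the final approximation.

Equation: x² - 3 = 0
Fixed-point form: x = (x² + 3)/(2x)
x₀ = 1.63

x_1 = g(1.630000) = 1.735245
x_2 = g(1.735245) = 1.732054
x_3 = g(1.732054) = 1.732051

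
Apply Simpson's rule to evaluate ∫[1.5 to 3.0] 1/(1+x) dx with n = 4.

f(x) = 1/(1+x)
a = 1.5, b = 3.0, n = 4
h = (b - a)/n = 0.375000

Simpson's rule: (h/3)[f(x₀) + 4f(x₁) + 2f(x₂) + ... + f(xₙ)]

x_0 = 1.5000, f(x_0) = 0.400000, coefficient = 1
x_1 = 1.8750, f(x_1) = 0.347826, coefficient = 4
x_2 = 2.2500, f(x_2) = 0.307692, coefficient = 2
x_3 = 2.6250, f(x_3) = 0.275862, coefficient = 4
x_4 = 3.0000, f(x_4) = 0.250000, coefficient = 1

I ≈ (0.375000/3) × 3.760137 = 0.470017
Exact value: 0.470004
Error: 0.000014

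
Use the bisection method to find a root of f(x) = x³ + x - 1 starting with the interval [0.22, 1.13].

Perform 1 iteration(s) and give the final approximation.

f(x) = x³ + x - 1
Initial interval: [0.22, 1.13]

Iteration 1:
  c_1 = (0.220000 + 1.130000)/2 = 0.675000
  f(c_1) = f(0.675000) = -0.017453
  f(a) × f(c) ≥ 0, new interval: [0.675000, 1.130000]

After 1 iteration(s), the approximation is c_1 = 0.675000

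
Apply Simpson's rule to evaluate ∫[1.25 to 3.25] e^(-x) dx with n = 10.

f(x) = e^(-x)
a = 1.25, b = 3.25, n = 10
h = (b - a)/n = 0.200000

Simpson's rule: (h/3)[f(x₀) + 4f(x₁) + 2f(x₂) + ... + f(xₙ)]

x_0 = 1.2500, f(x_0) = 0.286505, coefficient = 1
x_1 = 1.4500, f(x_1) = 0.234570, coefficient = 4
x_2 = 1.6500, f(x_2) = 0.192050, coefficient = 2
x_3 = 1.8500, f(x_3) = 0.157237, coefficient = 4
x_4 = 2.0500, f(x_4) = 0.128735, coefficient = 2
x_5 = 2.2500, f(x_5) = 0.105399, coefficient = 4
x_6 = 2.4500, f(x_6) = 0.086294, coefficient = 2
x_7 = 2.6500, f(x_7) = 0.070651, coefficient = 4
x_8 = 2.8500, f(x_8) = 0.057844, coefficient = 2
x_9 = 3.0500, f(x_9) = 0.047359, coefficient = 4
x_10 = 3.2500, f(x_10) = 0.038774, coefficient = 1

I ≈ (0.200000/3) × 3.715992 = 0.247733
Exact value: 0.247731
Error: 0.000002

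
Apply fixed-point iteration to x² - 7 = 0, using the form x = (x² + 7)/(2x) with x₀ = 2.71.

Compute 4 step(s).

Equation: x² - 7 = 0
Fixed-point form: x = (x² + 7)/(2x)
x₀ = 2.71

x_1 = g(2.710000) = 2.646513
x_2 = g(2.646513) = 2.645751
x_3 = g(2.645751) = 2.645751
x_4 = g(2.645751) = 2.645751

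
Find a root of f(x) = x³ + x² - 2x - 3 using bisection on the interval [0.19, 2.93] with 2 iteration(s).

f(x) = x³ + x² - 2x - 3
Initial interval: [0.19, 2.93]

Iteration 1:
  c_1 = (0.190000 + 2.930000)/2 = 1.560000
  f(c_1) = f(1.560000) = 0.110016
  f(a) × f(c) < 0, new interval: [0.190000, 1.560000]
Iteration 2:
  c_2 = (0.190000 + 1.560000)/2 = 0.875000
  f(c_2) = f(0.875000) = -3.314453
  f(a) × f(c) ≥ 0, new interval: [0.875000, 1.560000]

After 2 iteration(s), the approximation is c_2 = 0.875000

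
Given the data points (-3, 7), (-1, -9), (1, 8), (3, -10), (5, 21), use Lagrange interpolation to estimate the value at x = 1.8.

Lagrange interpolation formula:
P(x) = Σ yᵢ × Lᵢ(x)
where Lᵢ(x) = Π_{j≠i} (x - xⱼ)/(xᵢ - xⱼ)

L_0(1.8) = (1.8 - (-1))/(-3 - (-1)) × (1.8 - 1)/(-3 - 1) × (1.8 - 3)/(-3 - 3) × (1.8 - 5)/(-3 - 5) = 0.022400
L_1(1.8) = (1.8 - (-3))/(-1 - (-3)) × (1.8 - 1)/(-1 - 1) × (1.8 - 3)/(-1 - 3) × (1.8 - 5)/(-1 - 5) = -0.153600
L_2(1.8) = (1.8 - (-3))/(1 - (-3)) × (1.8 - (-1))/(1 - (-1)) × (1.8 - 3)/(1 - 3) × (1.8 - 5)/(1 - 5) = 0.806400
L_3(1.8) = (1.8 - (-3))/(3 - (-3)) × (1.8 - (-1))/(3 - (-1)) × (1.8 - 1)/(3 - 1) × (1.8 - 5)/(3 - 5) = 0.358400
L_4(1.8) = (1.8 - (-3))/(5 - (-3)) × (1.8 - (-1))/(5 - (-1)) × (1.8 - 1)/(5 - 1) × (1.8 - 3)/(5 - 3) = -0.033600

P(1.8) = 7×L_0(1.8) + (-9)×L_1(1.8) + 8×L_2(1.8) + (-10)×L_3(1.8) + 21×L_4(1.8)
P(1.8) = 3.700800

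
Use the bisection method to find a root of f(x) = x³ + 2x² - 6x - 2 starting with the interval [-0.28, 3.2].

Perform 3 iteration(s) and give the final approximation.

f(x) = x³ + 2x² - 6x - 2
Initial interval: [-0.28, 3.2]

Iteration 1:
  c_1 = (-0.280000 + 3.200000)/2 = 1.460000
  f(c_1) = f(1.460000) = -3.384664
  f(a) × f(c) ≥ 0, new interval: [1.460000, 3.200000]
Iteration 2:
  c_2 = (1.460000 + 3.200000)/2 = 2.330000
  f(c_2) = f(2.330000) = 7.527137
  f(a) × f(c) < 0, new interval: [1.460000, 2.330000]
Iteration 3:
  c_3 = (1.460000 + 2.330000)/2 = 1.895000
  f(c_3) = f(1.895000) = 0.617042
  f(a) × f(c) < 0, new interval: [1.460000, 1.895000]

After 3 iteration(s), the approximation is c_3 = 1.895000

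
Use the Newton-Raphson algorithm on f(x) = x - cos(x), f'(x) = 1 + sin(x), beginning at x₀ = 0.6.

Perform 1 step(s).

f(x) = x - cos(x)
f'(x) = 1 + sin(x)
x₀ = 0.6

Newton-Raphson formula: x_{n+1} = x_n - f(x_n)/f'(x_n)

Iteration 1:
  f(0.600000) = -0.225336
  f'(0.600000) = 1.564642
  x_1 = 0.600000 - (-0.225336)/1.564642 = 0.744017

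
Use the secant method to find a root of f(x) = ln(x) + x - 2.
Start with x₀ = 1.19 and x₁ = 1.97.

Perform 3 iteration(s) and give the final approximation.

f(x) = ln(x) + x - 2
x₀ = 1.19, x₁ = 1.97

Secant formula: x_{n+1} = x_n - f(x_n)(x_n - x_{n-1})/(f(x_n) - f(x_{n-1}))

Iteration 1:
  f(1.190000) = -0.636047
  f(1.970000) = 0.648034
  x_2 = 1.970000 - 0.648034×(1.970000 - 1.190000)/(0.648034 - (-0.636047))
       = 1.576359
Iteration 2:
  f(1.970000) = 0.648034
  f(1.576359) = 0.031477
  x_3 = 1.576359 - 0.031477×(1.576359 - 1.970000)/(0.031477 - 0.648034)
       = 1.556263
Iteration 3:
  f(1.576359) = 0.031477
  f(1.556263) = -0.001450
  x_4 = 1.556263 - (-0.001450)×(1.556263 - 1.576359)/(-0.001450 - 0.031477)
       = 1.557148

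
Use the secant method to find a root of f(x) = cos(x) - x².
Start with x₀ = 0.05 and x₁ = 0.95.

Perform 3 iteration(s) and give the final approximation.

f(x) = cos(x) - x²
x₀ = 0.05, x₁ = 0.95

Secant formula: x_{n+1} = x_n - f(x_n)(x_n - x_{n-1})/(f(x_n) - f(x_{n-1}))

Iteration 1:
  f(0.050000) = 0.996250
  f(0.950000) = -0.320817
  x_2 = 0.950000 - (-0.320817)×(0.950000 - 0.050000)/(-0.320817 - 0.996250)
       = 0.730774
Iteration 2:
  f(0.950000) = -0.320817
  f(0.730774) = 0.210627
  x_3 = 0.730774 - 0.210627×(0.730774 - 0.950000)/(0.210627 - (-0.320817))
       = 0.817660
Iteration 3:
  f(0.730774) = 0.210627
  f(0.817660) = 0.015363
  x_4 = 0.817660 - 0.015363×(0.817660 - 0.730774)/(0.015363 - 0.210627)
       = 0.824496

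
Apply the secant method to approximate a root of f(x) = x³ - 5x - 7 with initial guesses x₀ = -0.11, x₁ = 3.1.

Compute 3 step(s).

f(x) = x³ - 5x - 7
x₀ = -0.11, x₁ = 3.1

Secant formula: x_{n+1} = x_n - f(x_n)(x_n - x_{n-1})/(f(x_n) - f(x_{n-1}))

Iteration 1:
  f(-0.110000) = -6.451331
  f(3.100000) = 7.291000
  x_2 = 3.100000 - 7.291000×(3.100000 - (-0.110000))/(7.291000 - (-6.451331))
       = 1.396933
Iteration 2:
  f(3.100000) = 7.291000
  f(1.396933) = -11.258659
  x_3 = 1.396933 - (-11.258659)×(1.396933 - 3.100000)/(-11.258659 - 7.291000)
       = 2.430604
Iteration 3:
  f(1.396933) = -11.258659
  f(2.430604) = -4.793406
  x_4 = 2.430604 - (-4.793406)×(2.430604 - 1.396933)/(-4.793406 - (-11.258659))
       = 3.196979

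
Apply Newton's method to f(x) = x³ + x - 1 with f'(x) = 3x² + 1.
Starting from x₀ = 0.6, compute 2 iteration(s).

f(x) = x³ + x - 1
f'(x) = 3x² + 1
x₀ = 0.6

Newton-Raphson formula: x_{n+1} = x_n - f(x_n)/f'(x_n)

Iteration 1:
  f(0.600000) = -0.184000
  f'(0.600000) = 2.080000
  x_1 = 0.600000 - (-0.184000)/2.080000 = 0.688462
Iteration 2:
  f(0.688462) = 0.014778
  f'(0.688462) = 2.421938
  x_2 = 0.688462 - 0.014778/2.421938 = 0.682360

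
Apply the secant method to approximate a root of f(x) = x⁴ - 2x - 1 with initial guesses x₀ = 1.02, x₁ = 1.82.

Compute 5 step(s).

f(x) = x⁴ - 2x - 1
x₀ = 1.02, x₁ = 1.82

Secant formula: x_{n+1} = x_n - f(x_n)(x_n - x_{n-1})/(f(x_n) - f(x_{n-1}))

Iteration 1:
  f(1.020000) = -1.957568
  f(1.820000) = 6.331994
  x_2 = 1.820000 - 6.331994×(1.820000 - 1.020000)/(6.331994 - (-1.957568))
       = 1.208919
Iteration 2:
  f(1.820000) = 6.331994
  f(1.208919) = -1.281900
  x_3 = 1.208919 - (-1.281900)×(1.208919 - 1.820000)/(-1.281900 - 6.331994)
       = 1.311802
Iteration 3:
  f(1.208919) = -1.281900
  f(1.311802) = -0.662364
  x_4 = 1.311802 - (-0.662364)×(1.311802 - 1.208919)/(-0.662364 - (-1.281900))
       = 1.421798
Iteration 4:
  f(1.311802) = -0.662364
  f(1.421798) = 0.242908
  x_5 = 1.421798 - 0.242908×(1.421798 - 1.311802)/(0.242908 - (-0.662364))
       = 1.392284
Iteration 5:
  f(1.421798) = 0.242908
  f(1.392284) = -0.026965
  x_6 = 1.392284 - (-0.026965)×(1.392284 - 1.421798)/(-0.026965 - 0.242908)
       = 1.395233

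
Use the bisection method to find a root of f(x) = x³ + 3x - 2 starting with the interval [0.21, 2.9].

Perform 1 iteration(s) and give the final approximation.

f(x) = x³ + 3x - 2
Initial interval: [0.21, 2.9]

Iteration 1:
  c_1 = (0.210000 + 2.900000)/2 = 1.555000
  f(c_1) = f(1.555000) = 6.425029
  f(a) × f(c) < 0, new interval: [0.210000, 1.555000]

After 1 iteration(s), the approximation is c_1 = 1.555000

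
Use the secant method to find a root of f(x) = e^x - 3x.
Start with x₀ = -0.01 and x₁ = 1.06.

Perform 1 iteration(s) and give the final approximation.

f(x) = e^x - 3x
x₀ = -0.01, x₁ = 1.06

Secant formula: x_{n+1} = x_n - f(x_n)(x_n - x_{n-1})/(f(x_n) - f(x_{n-1}))

Iteration 1:
  f(-0.010000) = 1.020050
  f(1.060000) = -0.293629
  x_2 = 1.060000 - (-0.293629)×(1.060000 - (-0.010000))/(-0.293629 - 1.020050)
       = 0.820837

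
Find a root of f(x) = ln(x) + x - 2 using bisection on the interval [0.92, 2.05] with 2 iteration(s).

f(x) = ln(x) + x - 2
Initial interval: [0.92, 2.05]

Iteration 1:
  c_1 = (0.920000 + 2.050000)/2 = 1.485000
  f(c_1) = f(1.485000) = -0.119585
  f(a) × f(c) ≥ 0, new interval: [1.485000, 2.050000]
Iteration 2:
  c_2 = (1.485000 + 2.050000)/2 = 1.767500
  f(c_2) = f(1.767500) = 0.337066
  f(a) × f(c) < 0, new interval: [1.485000, 1.767500]

After 2 iteration(s), the approximation is c_2 = 1.767500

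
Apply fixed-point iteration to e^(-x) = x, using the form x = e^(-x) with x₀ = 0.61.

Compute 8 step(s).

Equation: e^(-x) = x
Fixed-point form: x = e^(-x)
x₀ = 0.61

x_1 = g(0.610000) = 0.543351
x_2 = g(0.543351) = 0.580799
x_3 = g(0.580799) = 0.559451
x_4 = g(0.559451) = 0.571523
x_5 = g(0.571523) = 0.564665
x_6 = g(0.564665) = 0.568551
x_7 = g(0.568551) = 0.566346
x_8 = g(0.566346) = 0.567596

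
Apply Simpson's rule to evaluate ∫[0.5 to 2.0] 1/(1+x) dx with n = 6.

f(x) = 1/(1+x)
a = 0.5, b = 2.0, n = 6
h = (b - a)/n = 0.250000

Simpson's rule: (h/3)[f(x₀) + 4f(x₁) + 2f(x₂) + ... + f(xₙ)]

x_0 = 0.5000, f(x_0) = 0.666667, coefficient = 1
x_1 = 0.7500, f(x_1) = 0.571429, coefficient = 4
x_2 = 1.0000, f(x_2) = 0.500000, coefficient = 2
x_3 = 1.2500, f(x_3) = 0.444444, coefficient = 4
x_4 = 1.5000, f(x_4) = 0.400000, coefficient = 2
x_5 = 1.7500, f(x_5) = 0.363636, coefficient = 4
x_6 = 2.0000, f(x_6) = 0.333333, coefficient = 1

I ≈ (0.250000/3) × 8.318038 = 0.693170
Exact value: 0.693147
Error: 0.000023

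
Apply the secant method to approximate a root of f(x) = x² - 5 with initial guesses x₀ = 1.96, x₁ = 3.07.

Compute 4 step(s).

f(x) = x² - 5
x₀ = 1.96, x₁ = 3.07

Secant formula: x_{n+1} = x_n - f(x_n)(x_n - x_{n-1})/(f(x_n) - f(x_{n-1}))

Iteration 1:
  f(1.960000) = -1.158400
  f(3.070000) = 4.424900
  x_2 = 3.070000 - 4.424900×(3.070000 - 1.960000)/(4.424900 - (-1.158400))
       = 2.190298
Iteration 2:
  f(3.070000) = 4.424900
  f(2.190298) = -0.202594
  x_3 = 2.190298 - (-0.202594)×(2.190298 - 3.070000)/(-0.202594 - 4.424900)
       = 2.228812
Iteration 3:
  f(2.190298) = -0.202594
  f(2.228812) = -0.032397
  x_4 = 2.228812 - (-0.032397)×(2.228812 - 2.190298)/(-0.032397 - (-0.202594))
       = 2.236143
Iteration 4:
  f(2.228812) = -0.032397
  f(2.236143) = 0.000336
  x_5 = 2.236143 - 0.000336×(2.236143 - 2.228812)/(0.000336 - (-0.032397))
       = 2.236068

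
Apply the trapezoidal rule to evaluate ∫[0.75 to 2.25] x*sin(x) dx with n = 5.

f(x) = x*sin(x)
a = 0.75, b = 2.25, n = 5
h = (b - a)/n = 0.300000

Trapezoidal rule: (h/2)[f(x₀) + 2f(x₁) + 2f(x₂) + ... + f(xₙ)]

x_0 = 0.7500, f(x_0) = 0.511229, coefficient = 1
x_1 = 1.0500, f(x_1) = 0.910794, coefficient = 2
x_2 = 1.3500, f(x_2) = 1.317227, coefficient = 2
x_3 = 1.6500, f(x_3) = 1.644827, coefficient = 2
x_4 = 1.9500, f(x_4) = 1.811471, coefficient = 2
x_5 = 2.2500, f(x_5) = 1.750665, coefficient = 1

I ≈ (0.300000/2) × 13.630533 = 2.044580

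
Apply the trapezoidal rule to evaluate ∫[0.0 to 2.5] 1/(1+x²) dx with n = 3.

f(x) = 1/(1+x²)
a = 0.0, b = 2.5, n = 3
h = (b - a)/n = 0.833333

Trapezoidal rule: (h/2)[f(x₀) + 2f(x₁) + 2f(x₂) + ... + f(xₙ)]

x_0 = 0.0000, f(x_0) = 1.000000, coefficient = 1
x_1 = 0.8333, f(x_1) = 0.590164, coefficient = 2
x_2 = 1.6667, f(x_2) = 0.264706, coefficient = 2
x_3 = 2.5000, f(x_3) = 0.137931, coefficient = 1

I ≈ (0.833333/2) × 2.847671 = 1.186529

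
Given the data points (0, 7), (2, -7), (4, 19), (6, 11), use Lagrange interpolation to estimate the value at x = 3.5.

Lagrange interpolation formula:
P(x) = Σ yᵢ × Lᵢ(x)
where Lᵢ(x) = Π_{j≠i} (x - xⱼ)/(xᵢ - xⱼ)

L_0(3.5) = (3.5 - 2)/(0 - 2) × (3.5 - 4)/(0 - 4) × (3.5 - 6)/(0 - 6) = -0.039062
L_1(3.5) = (3.5 - 0)/(2 - 0) × (3.5 - 4)/(2 - 4) × (3.5 - 6)/(2 - 6) = 0.273438
L_2(3.5) = (3.5 - 0)/(4 - 0) × (3.5 - 2)/(4 - 2) × (3.5 - 6)/(4 - 6) = 0.820312
L_3(3.5) = (3.5 - 0)/(6 - 0) × (3.5 - 2)/(6 - 2) × (3.5 - 4)/(6 - 4) = -0.054688

P(3.5) = 7×L_0(3.5) + (-7)×L_1(3.5) + 19×L_2(3.5) + 11×L_3(3.5)
P(3.5) = 12.796875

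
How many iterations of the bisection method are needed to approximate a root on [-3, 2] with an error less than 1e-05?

We need (b-a)/2^n ≤ 1e-05
(2 - (-3))/2^n ≤ 1e-05
5/2^n ≤ 1e-05
2^n ≥ 500000
n ≥ log₂(500000) = 18.93
n ≥ 19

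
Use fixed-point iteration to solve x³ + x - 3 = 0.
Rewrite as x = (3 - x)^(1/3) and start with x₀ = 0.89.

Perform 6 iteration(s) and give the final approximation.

Equation: x³ + x - 3 = 0
Fixed-point form: x = (3 - x)^(1/3)
x₀ = 0.89

x_1 = g(0.890000) = 1.282609
x_2 = g(1.282609) = 1.197539
x_3 = g(1.197539) = 1.216994
x_4 = g(1.216994) = 1.212600
x_5 = g(1.212600) = 1.213595
x_6 = g(1.213595) = 1.213370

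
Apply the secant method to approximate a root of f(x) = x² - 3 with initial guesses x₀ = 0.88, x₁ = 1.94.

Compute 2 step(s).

f(x) = x² - 3
x₀ = 0.88, x₁ = 1.94

Secant formula: x_{n+1} = x_n - f(x_n)(x_n - x_{n-1})/(f(x_n) - f(x_{n-1}))

Iteration 1:
  f(0.880000) = -2.225600
  f(1.940000) = 0.763600
  x_2 = 1.940000 - 0.763600×(1.940000 - 0.880000)/(0.763600 - (-2.225600))
       = 1.669220
Iteration 2:
  f(1.940000) = 0.763600
  f(1.669220) = -0.213705
  x_3 = 1.669220 - (-0.213705)×(1.669220 - 1.940000)/(-0.213705 - 0.763600)
       = 1.728431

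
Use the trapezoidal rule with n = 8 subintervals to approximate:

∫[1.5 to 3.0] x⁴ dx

f(x) = x⁴
a = 1.5, b = 3.0, n = 8
h = (b - a)/n = 0.187500

Trapezoidal rule: (h/2)[f(x₀) + 2f(x₁) + 2f(x₂) + ... + f(xₙ)]

x_0 = 1.5000, f(x_0) = 5.062500, coefficient = 1
x_1 = 1.6875, f(x_1) = 8.109146, coefficient = 2
x_2 = 1.8750, f(x_2) = 12.359619, coefficient = 2
x_3 = 2.0625, f(x_3) = 18.095718, coefficient = 2
x_4 = 2.2500, f(x_4) = 25.628906, coefficient = 2
x_5 = 2.4375, f(x_5) = 35.300308, coefficient = 2
x_6 = 2.6250, f(x_6) = 47.480713, coefficient = 2
x_7 = 2.8125, f(x_7) = 62.570572, coefficient = 2
x_8 = 3.0000, f(x_8) = 81.000000, coefficient = 1

I ≈ (0.187500/2) × 505.152466 = 47.358044
Exact value: 47.081250
Error: 0.276794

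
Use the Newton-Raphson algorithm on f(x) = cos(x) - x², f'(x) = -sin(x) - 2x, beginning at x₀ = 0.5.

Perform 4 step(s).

f(x) = cos(x) - x²
f'(x) = -sin(x) - 2x
x₀ = 0.5

Newton-Raphson formula: x_{n+1} = x_n - f(x_n)/f'(x_n)

Iteration 1:
  f(0.500000) = 0.627583
  f'(0.500000) = -1.479426
  x_1 = 0.500000 - 0.627583/(-1.479426) = 0.924207
Iteration 2:
  f(0.924207) = -0.251691
  f'(0.924207) = -2.646557
  x_2 = 0.924207 - (-0.251691)/(-2.646557) = 0.829106
Iteration 3:
  f(0.829106) = -0.011881
  f'(0.829106) = -2.395539
  x_3 = 0.829106 - (-0.011881)/(-2.395539) = 0.824146
Iteration 4:
  f(0.824146) = -0.000033
  f'(0.824146) = -2.382260
  x_4 = 0.824146 - (-0.000033)/(-2.382260) = 0.824132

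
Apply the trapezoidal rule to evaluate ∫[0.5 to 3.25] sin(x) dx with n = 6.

f(x) = sin(x)
a = 0.5, b = 3.25, n = 6
h = (b - a)/n = 0.458333

Trapezoidal rule: (h/2)[f(x₀) + 2f(x₁) + 2f(x₂) + ... + f(xₙ)]

x_0 = 0.5000, f(x_0) = 0.479426, coefficient = 1
x_1 = 0.9583, f(x_1) = 0.818235, coefficient = 2
x_2 = 1.4167, f(x_2) = 0.988146, coefficient = 2
x_3 = 1.8750, f(x_3) = 0.954086, coefficient = 2
x_4 = 2.3333, f(x_4) = 0.723086, coefficient = 2
x_5 = 2.7917, f(x_5) = 0.342828, coefficient = 2
x_6 = 3.2500, f(x_6) = -0.108195, coefficient = 1

I ≈ (0.458333/2) × 8.023990 = 1.838831
Exact value: 1.871712
Error: 0.032881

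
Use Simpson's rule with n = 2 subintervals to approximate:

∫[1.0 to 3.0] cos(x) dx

f(x) = cos(x)
a = 1.0, b = 3.0, n = 2
h = (b - a)/n = 1.000000

Simpson's rule: (h/3)[f(x₀) + 4f(x₁) + 2f(x₂) + ... + f(xₙ)]

x_0 = 1.0000, f(x_0) = 0.540302, coefficient = 1
x_1 = 2.0000, f(x_1) = -0.416147, coefficient = 4
x_2 = 3.0000, f(x_2) = -0.989992, coefficient = 1

I ≈ (1.000000/3) × -2.114278 = -0.704759
Exact value: -0.700351
Error: 0.004408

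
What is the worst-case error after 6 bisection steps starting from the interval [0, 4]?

Bisection error bound: |error| ≤ (b-a)/2^n
|error| ≤ (4 - 0)/2^6 = 4/2^6
|error| ≤ 0.0625000000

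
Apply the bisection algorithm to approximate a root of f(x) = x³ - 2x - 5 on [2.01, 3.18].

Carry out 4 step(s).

f(x) = x³ - 2x - 5
Initial interval: [2.01, 3.18]

Iteration 1:
  c_1 = (2.010000 + 3.180000)/2 = 2.595000
  f(c_1) = f(2.595000) = 7.284795
  f(a) × f(c) < 0, new interval: [2.010000, 2.595000]
Iteration 2:
  c_2 = (2.010000 + 2.595000)/2 = 2.302500
  f(c_2) = f(2.302500) = 2.601718
  f(a) × f(c) < 0, new interval: [2.010000, 2.302500]
Iteration 3:
  c_3 = (2.010000 + 2.302500)/2 = 2.156250
  f(c_3) = f(2.156250) = 0.712799
  f(a) × f(c) < 0, new interval: [2.010000, 2.156250]
Iteration 4:
  c_4 = (2.010000 + 2.156250)/2 = 2.083125
  f(c_4) = f(2.083125) = -0.126717
  f(a) × f(c) ≥ 0, new interval: [2.083125, 2.156250]

After 4 iteration(s), the approximation is c_4 = 2.083125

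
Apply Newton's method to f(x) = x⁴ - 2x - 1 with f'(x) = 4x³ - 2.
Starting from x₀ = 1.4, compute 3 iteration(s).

f(x) = x⁴ - 2x - 1
f'(x) = 4x³ - 2
x₀ = 1.4

Newton-Raphson formula: x_{n+1} = x_n - f(x_n)/f'(x_n)

Iteration 1:
  f(1.400000) = 0.041600
  f'(1.400000) = 8.976000
  x_1 = 1.400000 - 0.041600/8.976000 = 1.395365
Iteration 2:
  f(1.395365) = 0.000252
  f'(1.395365) = 8.867355
  x_2 = 1.395365 - 0.000252/8.867355 = 1.395337
Iteration 3:
  f(1.395337) = 0.000000
  f'(1.395337) = 8.866691
  x_3 = 1.395337 - 0.000000/8.866691 = 1.395337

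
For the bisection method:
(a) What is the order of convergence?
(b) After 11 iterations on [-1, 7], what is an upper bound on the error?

(a) Bisection has linear (order 1) convergence; the error is halved each step.

(b) Error bound = (b-a)/2^n = (7 - (-1))/2^{11}
    = 8/2^{11}

(a) 1 (linear); (b) error ≤ 3.91e-03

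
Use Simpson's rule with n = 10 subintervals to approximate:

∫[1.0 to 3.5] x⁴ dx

f(x) = x⁴
a = 1.0, b = 3.5, n = 10
h = (b - a)/n = 0.250000

Simpson's rule: (h/3)[f(x₀) + 4f(x₁) + 2f(x₂) + ... + f(xₙ)]

x_0 = 1.0000, f(x_0) = 1.000000, coefficient = 1
x_1 = 1.2500, f(x_1) = 2.441406, coefficient = 4
x_2 = 1.5000, f(x_2) = 5.062500, coefficient = 2
x_3 = 1.7500, f(x_3) = 9.378906, coefficient = 4
x_4 = 2.0000, f(x_4) = 16.000000, coefficient = 2
x_5 = 2.2500, f(x_5) = 25.628906, coefficient = 4
x_6 = 2.5000, f(x_6) = 39.062500, coefficient = 2
x_7 = 2.7500, f(x_7) = 57.191406, coefficient = 4
x_8 = 3.0000, f(x_8) = 81.000000, coefficient = 2
x_9 = 3.2500, f(x_9) = 111.566406, coefficient = 4
x_10 = 3.5000, f(x_10) = 150.062500, coefficient = 1

I ≈ (0.250000/3) × 1258.140625 = 104.845052
Exact value: 104.843750
Error: 0.001302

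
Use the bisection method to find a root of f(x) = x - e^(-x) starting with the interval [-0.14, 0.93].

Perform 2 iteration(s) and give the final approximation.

f(x) = x - e^(-x)
Initial interval: [-0.14, 0.93]

Iteration 1:
  c_1 = (-0.140000 + 0.930000)/2 = 0.395000
  f(c_1) = f(0.395000) = -0.278680
  f(a) × f(c) ≥ 0, new interval: [0.395000, 0.930000]
Iteration 2:
  c_2 = (0.395000 + 0.930000)/2 = 0.662500
  f(c_2) = f(0.662500) = 0.146939
  f(a) × f(c) < 0, new interval: [0.395000, 0.662500]

After 2 iteration(s), the approximation is c_2 = 0.662500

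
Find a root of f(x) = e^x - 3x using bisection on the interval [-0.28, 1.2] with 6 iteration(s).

f(x) = e^x - 3x
Initial interval: [-0.28, 1.2]

Iteration 1:
  c_1 = (-0.280000 + 1.200000)/2 = 0.460000
  f(c_1) = f(0.460000) = 0.204074
  f(a) × f(c) ≥ 0, new interval: [0.460000, 1.200000]
Iteration 2:
  c_2 = (0.460000 + 1.200000)/2 = 0.830000
  f(c_2) = f(0.830000) = -0.196681
  f(a) × f(c) < 0, new interval: [0.460000, 0.830000]
Iteration 3:
  c_3 = (0.460000 + 0.830000)/2 = 0.645000
  f(c_3) = f(0.645000) = -0.029013
  f(a) × f(c) < 0, new interval: [0.460000, 0.645000]
Iteration 4:
  c_4 = (0.460000 + 0.645000)/2 = 0.552500
  f(c_4) = f(0.552500) = 0.080092
  f(a) × f(c) ≥ 0, new interval: [0.552500, 0.645000]
Iteration 5:
  c_5 = (0.552500 + 0.645000)/2 = 0.598750
  f(c_5) = f(0.598750) = 0.023593
  f(a) × f(c) ≥ 0, new interval: [0.598750, 0.645000]
Iteration 6:
  c_6 = (0.598750 + 0.645000)/2 = 0.621875
  f(c_6) = f(0.621875) = -0.003208
  f(a) × f(c) < 0, new interval: [0.598750, 0.621875]

After 6 iteration(s), the approximation is c_6 = 0.621875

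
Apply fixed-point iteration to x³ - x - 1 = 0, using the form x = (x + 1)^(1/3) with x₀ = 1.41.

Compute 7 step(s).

Equation: x³ - x - 1 = 0
Fixed-point form: x = (x + 1)^(1/3)
x₀ = 1.41

x_1 = g(1.410000) = 1.340723
x_2 = g(1.340723) = 1.327751
x_3 = g(1.327751) = 1.325294
x_4 = g(1.325294) = 1.324827
x_5 = g(1.324827) = 1.324739
x_6 = g(1.324739) = 1.324722
x_7 = g(1.324722) = 1.324719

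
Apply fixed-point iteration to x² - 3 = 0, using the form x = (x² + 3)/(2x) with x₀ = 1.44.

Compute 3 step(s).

Equation: x² - 3 = 0
Fixed-point form: x = (x² + 3)/(2x)
x₀ = 1.44

x_1 = g(1.440000) = 1.761667
x_2 = g(1.761667) = 1.732300
x_3 = g(1.732300) = 1.732051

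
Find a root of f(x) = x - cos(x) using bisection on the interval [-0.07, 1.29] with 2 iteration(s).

f(x) = x - cos(x)
Initial interval: [-0.07, 1.29]

Iteration 1:
  c_1 = (-0.070000 + 1.290000)/2 = 0.610000
  f(c_1) = f(0.610000) = -0.209648
  f(a) × f(c) ≥ 0, new interval: [0.610000, 1.290000]
Iteration 2:
  c_2 = (0.610000 + 1.290000)/2 = 0.950000
  f(c_2) = f(0.950000) = 0.368317
  f(a) × f(c) < 0, new interval: [0.610000, 0.950000]

After 2 iteration(s), the approximation is c_2 = 0.950000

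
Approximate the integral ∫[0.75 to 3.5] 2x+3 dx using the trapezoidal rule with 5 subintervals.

f(x) = 2x+3
a = 0.75, b = 3.5, n = 5
h = (b - a)/n = 0.550000

Trapezoidal rule: (h/2)[f(x₀) + 2f(x₁) + 2f(x₂) + ... + f(xₙ)]

x_0 = 0.7500, f(x_0) = 4.500000, coefficient = 1
x_1 = 1.3000, f(x_1) = 5.600000, coefficient = 2
x_2 = 1.8500, f(x_2) = 6.700000, coefficient = 2
x_3 = 2.4000, f(x_3) = 7.800000, coefficient = 2
x_4 = 2.9500, f(x_4) = 8.900000, coefficient = 2
x_5 = 3.5000, f(x_5) = 10.000000, coefficient = 1

I ≈ (0.550000/2) × 72.500000 = 19.937500
Exact value: 19.937500
Error: 0.000000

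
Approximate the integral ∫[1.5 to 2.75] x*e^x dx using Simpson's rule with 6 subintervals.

f(x) = x*e^x
a = 1.5, b = 2.75, n = 6
h = (b - a)/n = 0.208333

Simpson's rule: (h/3)[f(x₀) + 4f(x₁) + 2f(x₂) + ... + f(xₙ)]

x_0 = 1.5000, f(x_0) = 6.722534, coefficient = 1
x_1 = 1.7083, f(x_1) = 9.429580, coefficient = 4
x_2 = 1.9167, f(x_2) = 13.029998, coefficient = 2
x_3 = 2.1250, f(x_3) = 17.792407, coefficient = 4
x_4 = 2.3333, f(x_4) = 24.061937, coefficient = 2
x_5 = 2.5417, f(x_5) = 32.281254, coefficient = 4
x_6 = 2.7500, f(x_6) = 43.017238, coefficient = 1

I ≈ (0.208333/3) × 361.936607 = 25.134487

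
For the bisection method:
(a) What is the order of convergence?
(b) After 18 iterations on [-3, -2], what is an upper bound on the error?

(a) Bisection has linear (order 1) convergence; the error is halved each step.

(b) Error bound = (b-a)/2^n = (-2 - (-3))/2^{18}
    = 1/2^{18}

(a) 1 (linear); (b) error ≤ 3.81e-06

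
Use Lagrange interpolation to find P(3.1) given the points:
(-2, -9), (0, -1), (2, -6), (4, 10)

Lagrange interpolation formula:
P(x) = Σ yᵢ × Lᵢ(x)
where Lᵢ(x) = Π_{j≠i} (x - xⱼ)/(xᵢ - xⱼ)

L_0(3.1) = (3.1 - 0)/(-2 - 0) × (3.1 - 2)/(-2 - 2) × (3.1 - 4)/(-2 - 4) = 0.063938
L_1(3.1) = (3.1 - (-2))/(0 - (-2)) × (3.1 - 2)/(0 - 2) × (3.1 - 4)/(0 - 4) = -0.315562
L_2(3.1) = (3.1 - (-2))/(2 - (-2)) × (3.1 - 0)/(2 - 0) × (3.1 - 4)/(2 - 4) = 0.889312
L_3(3.1) = (3.1 - (-2))/(4 - (-2)) × (3.1 - 0)/(4 - 0) × (3.1 - 2)/(4 - 2) = 0.362312

P(3.1) = (-9)×L_0(3.1) + (-1)×L_1(3.1) + (-6)×L_2(3.1) + 10×L_3(3.1)
P(3.1) = -1.972625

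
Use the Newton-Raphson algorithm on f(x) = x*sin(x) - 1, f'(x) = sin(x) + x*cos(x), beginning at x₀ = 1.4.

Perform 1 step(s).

f(x) = x*sin(x) - 1
f'(x) = sin(x) + x*cos(x)
x₀ = 1.4

Newton-Raphson formula: x_{n+1} = x_n - f(x_n)/f'(x_n)

Iteration 1:
  f(1.400000) = 0.379630
  f'(1.400000) = 1.223404
  x_1 = 1.400000 - 0.379630/1.223404 = 1.089694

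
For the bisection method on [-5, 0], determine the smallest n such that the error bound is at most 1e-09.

We need (b-a)/2^n ≤ 1e-09
(0 - (-5))/2^n ≤ 1e-09
5/2^n ≤ 1e-09
2^n ≥ 5000000000
n ≥ log₂(5000000000) = 32.22
n ≥ 33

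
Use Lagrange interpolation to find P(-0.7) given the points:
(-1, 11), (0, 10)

Lagrange interpolation formula:
P(x) = Σ yᵢ × Lᵢ(x)
where Lᵢ(x) = Π_{j≠i} (x - xⱼ)/(xᵢ - xⱼ)

L_0(-0.7) = (-0.7 - 0)/(-1 - 0) = 0.700000
L_1(-0.7) = (-0.7 - (-1))/(0 - (-1)) = 0.300000

P(-0.7) = 11×L_0(-0.7) + 10×L_1(-0.7)
P(-0.7) = 10.700000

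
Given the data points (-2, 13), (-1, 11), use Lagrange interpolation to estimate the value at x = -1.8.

Lagrange interpolation formula:
P(x) = Σ yᵢ × Lᵢ(x)
where Lᵢ(x) = Π_{j≠i} (x - xⱼ)/(xᵢ - xⱼ)

L_0(-1.8) = (-1.8 - (-1))/(-2 - (-1)) = 0.800000
L_1(-1.8) = (-1.8 - (-2))/(-1 - (-2)) = 0.200000

P(-1.8) = 13×L_0(-1.8) + 11×L_1(-1.8)
P(-1.8) = 12.600000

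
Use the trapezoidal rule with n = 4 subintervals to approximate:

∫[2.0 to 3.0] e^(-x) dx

f(x) = e^(-x)
a = 2.0, b = 3.0, n = 4
h = (b - a)/n = 0.250000

Trapezoidal rule: (h/2)[f(x₀) + 2f(x₁) + 2f(x₂) + ... + f(xₙ)]

x_0 = 2.0000, f(x_0) = 0.135335, coefficient = 1
x_1 = 2.2500, f(x_1) = 0.105399, coefficient = 2
x_2 = 2.5000, f(x_2) = 0.082085, coefficient = 2
x_3 = 2.7500, f(x_3) = 0.063928, coefficient = 2
x_4 = 3.0000, f(x_4) = 0.049787, coefficient = 1

I ≈ (0.250000/2) × 0.687947 = 0.085993
Exact value: 0.085548
Error: 0.000445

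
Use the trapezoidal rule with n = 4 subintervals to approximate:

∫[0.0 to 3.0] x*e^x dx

f(x) = x*e^x
a = 0.0, b = 3.0, n = 4
h = (b - a)/n = 0.750000

Trapezoidal rule: (h/2)[f(x₀) + 2f(x₁) + 2f(x₂) + ... + f(xₙ)]

x_0 = 0.0000, f(x_0) = 0.000000, coefficient = 1
x_1 = 0.7500, f(x_1) = 1.587750, coefficient = 2
x_2 = 1.5000, f(x_2) = 6.722534, coefficient = 2
x_3 = 2.2500, f(x_3) = 21.347406, coefficient = 2
x_4 = 3.0000, f(x_4) = 60.256611, coefficient = 1

I ≈ (0.750000/2) × 119.571989 = 44.839496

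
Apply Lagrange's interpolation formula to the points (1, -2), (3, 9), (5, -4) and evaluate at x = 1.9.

Lagrange interpolation formula:
P(x) = Σ yᵢ × Lᵢ(x)
where Lᵢ(x) = Π_{j≠i} (x - xⱼ)/(xᵢ - xⱼ)

L_0(1.9) = (1.9 - 3)/(1 - 3) × (1.9 - 5)/(1 - 5) = 0.426250
L_1(1.9) = (1.9 - 1)/(3 - 1) × (1.9 - 5)/(3 - 5) = 0.697500
L_2(1.9) = (1.9 - 1)/(5 - 1) × (1.9 - 3)/(5 - 3) = -0.123750

P(1.9) = (-2)×L_0(1.9) + 9×L_1(1.9) + (-4)×L_2(1.9)
P(1.9) = 5.920000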